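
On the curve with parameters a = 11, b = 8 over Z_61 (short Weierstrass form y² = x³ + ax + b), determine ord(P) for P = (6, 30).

2P: tangent at (6, 30): λ = (3·6² + 11)/(2·30) ≡ 58/60. 60⁻¹ ≡ 60 (mod 61), so λ ≡ 58·60 ≡ 3.
  x = λ² - 6 - 6 = 9 - 12 ≡ 58; y = λ·(6 - 58) - 30 ≡ 58. → (58, 58)
3P: (58, 58) + (6, 30). λ = (30 - 58)/(6 - 58) ≡ 33/9 mod 61. 9⁻¹ ≡ 34 (mod 61) since 9·34 = 306 ≡ 1, so λ ≡ 24.
  x = λ² - 58 - 6 = 576 - 64 ≡ 24; y = λ·(58 - 24) - 58 ≡ 26. → (24, 26)
4P: (24, 26) + (6, 30). λ = (30 - 26)/(6 - 24) ≡ 4/43 mod 61. 43⁻¹ ≡ 44 (mod 61), so λ ≡ 54.
  x = λ² - 24 - 6 = 2916 - 30 ≡ 19; y = λ·(24 - 19) - 26 ≡ 0. → (19, 0)
5P: (19, 0) + (6, 30). λ = (30 - 0)/(6 - 19) ≡ 30/48 mod 61. 48⁻¹ ≡ 14 (mod 61) since 48·14 = 672 ≡ 1, so λ ≡ 54.
  x = λ² - 19 - 6 = 2916 - 25 ≡ 24; y = λ·(19 - 24) - 0 ≡ 35. → (24, 35)
6P: (24, 35) + (6, 30). λ = (30 - 35)/(6 - 24) ≡ 56/43 mod 61. 43⁻¹ ≡ 44 (mod 61) since 43·44 = 1892 ≡ 1, so λ ≡ 24.
  x = λ² - 24 - 6 = 576 - 30 ≡ 58; y = λ·(24 - 58) - 35 ≡ 3. → (58, 3)
7P: (58, 3) + (6, 30). λ = (30 - 3)/(6 - 58) ≡ 27/9 mod 61. 9⁻¹ ≡ 34 (mod 61), so λ ≡ 3.
  x = λ² - 58 - 6 = 9 - 64 ≡ 6; y = λ·(58 - 6) - 3 ≡ 31. → (6, 31)
8P: (6, 31) + (6, 30): same x and y₁ ≡ -y₂, so the sum is O.
8P = O, so the order is 8.

8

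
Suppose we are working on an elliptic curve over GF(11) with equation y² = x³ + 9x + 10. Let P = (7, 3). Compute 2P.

tangent at (7, 3): λ = (3·7² + 9)/(2·3) ≡ 2/6. 6⁻¹ ≡ 2 (mod 11) since 6·2 = 12 ≡ 1, so λ ≡ 2·2 ≡ 4.
  x = λ² - 7 - 7 = 16 - 14 ≡ 2; y = λ·(7 - 2) - 3 ≡ 6. → (2, 6)

(2, 6)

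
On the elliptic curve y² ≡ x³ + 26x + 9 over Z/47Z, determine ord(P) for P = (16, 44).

2P: tangent at (16, 44): λ = (3·16² + 26)/(2·44) ≡ 42/41. 41⁻¹ ≡ 39 (mod 47) since 41·39 = 1599 ≡ 1, so λ ≡ 42·39 ≡ 40.
  x = λ² - 16 - 16 = 1600 - 32 ≡ 17; y = λ·(16 - 17) - 44 ≡ 10. → (17, 10)
3P: (17, 10) + (16, 44). λ = (44 - 10)/(16 - 17) ≡ 34/46 mod 47. 46⁻¹ ≡ 46 (mod 47) since 46·46 = 2116 ≡ 1, so λ ≡ 13.
  x = λ² - 17 - 16 = 169 - 33 ≡ 42; y = λ·(17 - 42) - 10 ≡ 41. → (42, 41)
4P: (42, 41) + (16, 44). λ = (44 - 41)/(16 - 42) ≡ 3/21 mod 47. 21⁻¹ ≡ 9 (mod 47), so λ ≡ 27.
  x = λ² - 42 - 16 = 729 - 58 ≡ 13; y = λ·(42 - 13) - 41 ≡ 37. → (13, 37)
5P: (13, 37) + (16, 44). λ = (44 - 37)/(16 - 13) ≡ 7/3 mod 47. 3⁻¹ ≡ 16 (mod 47) since 3·16 = 48 ≡ 1, so λ ≡ 18.
  x = λ² - 13 - 16 = 324 - 29 ≡ 13; y = λ·(13 - 13) - 37 ≡ 10. → (13, 10)
6P: (13, 10) + (16, 44). λ = (44 - 10)/(16 - 13) ≡ 34/3 mod 47. 3⁻¹ ≡ 16 (mod 47) since 3·16 = 48 ≡ 1, so λ ≡ 27.
  x = λ² - 13 - 16 = 729 - 29 ≡ 42; y = λ·(13 - 42) - 10 ≡ 6. → (42, 6)
7P: (42, 6) + (16, 44). λ = (44 - 6)/(16 - 42) ≡ 38/21 mod 47. 21⁻¹ ≡ 9 (mod 47) since 21·9 = 189 ≡ 1, so λ ≡ 13.
  x = λ² - 42 - 16 = 169 - 58 ≡ 17; y = λ·(42 - 17) - 6 ≡ 37. → (17, 37)
8P: (17, 37) + (16, 44). λ = (44 - 37)/(16 - 17) ≡ 7/46 mod 47. 46⁻¹ ≡ 46 (mod 47) since 46·46 = 2116 ≡ 1, so λ ≡ 40.
  x = λ² - 17 - 16 = 1600 - 33 ≡ 16; y = λ·(17 - 16) - 37 ≡ 3. → (16, 3)
9P: (16, 3) + (16, 44): same x and y₁ ≡ -y₂, so the sum is 𝒪.
9P = 𝒪, so the order is 9.

9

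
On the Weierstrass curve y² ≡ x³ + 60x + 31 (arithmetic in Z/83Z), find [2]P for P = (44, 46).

tangent at (44, 46): λ = (3·44² + 60)/(2·46) ≡ 58/9. 9⁻¹ ≡ 37 (mod 83), so λ ≡ 58·37 ≡ 71.
  x = λ² - 44 - 44 = 5041 - 88 ≡ 56; y = λ·(44 - 56) - 46 ≡ 15. → (56, 15)

(56, 15)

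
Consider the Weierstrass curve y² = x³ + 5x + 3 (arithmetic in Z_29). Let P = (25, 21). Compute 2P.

(3, 4)

tangent at (25, 21): λ = (3·25² + 5)/(2·21) ≡ 24/13. 13⁻¹ ≡ 9 (mod 29), so λ ≡ 24·9 ≡ 13.
  x = λ² - 25 - 25 = 169 - 50 ≡ 3; y = λ·(25 - 3) - 21 ≡ 4. → (3, 4)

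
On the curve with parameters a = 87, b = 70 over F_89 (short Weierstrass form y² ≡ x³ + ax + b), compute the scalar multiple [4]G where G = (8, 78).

Repeated addition: build up to 4G.
2G: tangent at (8, 78): λ = (3·8² + 87)/(2·78) ≡ 12/67. 67⁻¹ ≡ 4 (mod 89), so λ ≡ 12·4 ≡ 48.
  x = λ² - 8 - 8 = 2304 - 16 ≡ 63; y = λ·(8 - 63) - 78 ≡ 41. → (63, 41)
3G: (63, 41) + (8, 78). λ = (78 - 41)/(8 - 63) ≡ 37/34 mod 89. 34⁻¹ ≡ 55 (mod 89), so λ ≡ 77.
  x = λ² - 63 - 8 = 5929 - 71 ≡ 73; y = λ·(63 - 73) - 41 ≡ 79. → (73, 79)
4G: (73, 79) + (8, 78). λ = (78 - 79)/(8 - 73) ≡ 88/24 mod 89. 24⁻¹ ≡ 26 (mod 89), so λ ≡ 63.
  x = λ² - 73 - 8 = 3969 - 81 ≡ 61; y = λ·(73 - 61) - 79 ≡ 54. → (61, 54)

(61, 54)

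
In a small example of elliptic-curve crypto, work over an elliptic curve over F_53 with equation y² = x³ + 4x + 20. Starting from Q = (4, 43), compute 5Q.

Double-and-add on 5 = (101)₂. Start with Q = (4, 43) for the leading 1-bit.
double: tangent at (4, 43): λ = (3·4² + 4)/(2·43) ≡ 52/33. 33⁻¹ ≡ 45 (mod 53), so λ ≡ 52·45 ≡ 8.
  x = λ² - 4 - 4 = 64 - 8 ≡ 3; y = λ·(4 - 3) - 43 ≡ 18. → (3, 18)
double: tangent at (3, 18): λ = (3·3² + 4)/(2·18) ≡ 31/36. 36⁻¹ ≡ 28 (mod 53), so λ ≡ 31·28 ≡ 20.
  x = λ² - 3 - 3 = 400 - 6 ≡ 23; y = λ·(3 - 23) - 18 ≡ 6. → (23, 6)
add Q: (23, 6) + (4, 43). λ = (43 - 6)/(4 - 23) ≡ 37/34 mod 53. 34⁻¹ ≡ 39 (mod 53) since 34·39 = 1326 ≡ 1, so λ ≡ 12.
  x = λ² - 23 - 4 = 144 - 27 ≡ 11; y = λ·(23 - 11) - 6 ≡ 32. → (11, 32)

(11, 32)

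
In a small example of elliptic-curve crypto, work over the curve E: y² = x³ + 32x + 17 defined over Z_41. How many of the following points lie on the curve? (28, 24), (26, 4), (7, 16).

(28, 24): 24² ≡ 2, rhs ≡ 28 → off.
(26, 4): 4² ≡ 16, rhs ≡ 16 → on.
(7, 16): 16² ≡ 10, rhs ≡ 10 → on.

2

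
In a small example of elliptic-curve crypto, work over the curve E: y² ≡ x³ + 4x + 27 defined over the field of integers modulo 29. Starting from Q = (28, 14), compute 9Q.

(25, 11)

Repeated addition: build up to 9Q.
2Q: tangent at (28, 14): λ = (3·28² + 4)/(2·14) ≡ 7/28. 28⁻¹ ≡ 28 (mod 29), so λ ≡ 7·28 ≡ 22.
  x = λ² - 28 - 28 = 484 - 56 ≡ 22; y = λ·(28 - 22) - 14 ≡ 2. → (22, 2)
3Q: (22, 2) + (28, 14). λ = (14 - 2)/(28 - 22) ≡ 12/6 mod 29. 6⁻¹ ≡ 5 (mod 29), so λ ≡ 2.
  x = λ² - 22 - 28 = 4 - 50 ≡ 12; y = λ·(22 - 12) - 2 ≡ 18. → (12, 18)
4Q: (12, 18) + (28, 14). λ = (14 - 18)/(28 - 12) ≡ 25/16 mod 29. 16⁻¹ ≡ 20 (mod 29) since 16·20 = 320 ≡ 1, so λ ≡ 7.
  x = λ² - 12 - 28 = 49 - 40 ≡ 9; y = λ·(12 - 9) - 18 ≡ 3. → (9, 3)
5Q: (9, 3) + (28, 14). λ = (14 - 3)/(28 - 9) ≡ 11/19 mod 29. 19⁻¹ ≡ 26 (mod 29) since 19·26 = 494 ≡ 1, so λ ≡ 25.
  x = λ² - 9 - 28 = 625 - 37 ≡ 8; y = λ·(9 - 8) - 3 ≡ 22. → (8, 22)
6Q: (8, 22) + (28, 14). λ = (14 - 22)/(28 - 8) ≡ 21/20 mod 29. 20⁻¹ ≡ 16 (mod 29) since 20·16 = 320 ≡ 1, so λ ≡ 17.
  x = λ² - 8 - 28 = 289 - 36 ≡ 21; y = λ·(8 - 21) - 22 ≡ 18. → (21, 18)
7Q: (21, 18) + (28, 14). λ = (14 - 18)/(28 - 21) ≡ 25/7 mod 29. 7⁻¹ ≡ 25 (mod 29) since 7·25 = 175 ≡ 1, so λ ≡ 16.
  x = λ² - 21 - 28 = 256 - 49 ≡ 4; y = λ·(21 - 4) - 18 ≡ 22. → (4, 22)
8Q: (4, 22) + (28, 14). λ = (14 - 22)/(28 - 4) ≡ 21/24 mod 29. 24⁻¹ ≡ 23 (mod 29), so λ ≡ 19.
  x = λ² - 4 - 28 = 361 - 32 ≡ 10; y = λ·(4 - 10) - 22 ≡ 9. → (10, 9)
9Q: (10, 9) + (28, 14). λ = (14 - 9)/(28 - 10) ≡ 5/18 mod 29. 18⁻¹ ≡ 21 (mod 29) since 18·21 = 378 ≡ 1, so λ ≡ 18.
  x = λ² - 10 - 28 = 324 - 38 ≡ 25; y = λ·(10 - 25) - 9 ≡ 11. → (25, 11)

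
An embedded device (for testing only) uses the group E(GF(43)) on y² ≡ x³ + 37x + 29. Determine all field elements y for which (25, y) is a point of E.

14, 29

x³ + 37x + 29 = 16579 ≡ 24 (mod 43).
Square roots of 24 mod 43: 14 and 29 (since 14² = 196 ≡ 24).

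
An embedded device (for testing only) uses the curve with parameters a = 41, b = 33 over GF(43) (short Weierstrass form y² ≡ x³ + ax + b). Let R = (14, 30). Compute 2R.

(8, 20)

tangent at (14, 30): λ = (3·14² + 41)/(2·30) ≡ 27/17. 17⁻¹ ≡ 38 (mod 43), so λ ≡ 27·38 ≡ 37.
  x = λ² - 14 - 14 = 1369 - 28 ≡ 8; y = λ·(14 - 8) - 30 ≡ 20. → (8, 20)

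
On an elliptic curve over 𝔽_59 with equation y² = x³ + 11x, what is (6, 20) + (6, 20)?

(5, 11)

tangent at (6, 20): λ = (3·6² + 11)/(2·20) ≡ 1/40. 40⁻¹ ≡ 31 (mod 59) since 40·31 = 1240 ≡ 1, so λ ≡ 1·31 ≡ 31.
  x = λ² - 6 - 6 = 961 - 12 ≡ 5; y = λ·(6 - 5) - 20 ≡ 11. → (5, 11)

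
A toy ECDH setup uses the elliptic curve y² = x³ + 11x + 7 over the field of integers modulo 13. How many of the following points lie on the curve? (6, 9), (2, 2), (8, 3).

2

(6, 9): 9² ≡ 3, rhs ≡ 3 → on.
(2, 2): 2² ≡ 4, rhs ≡ 11 → off.
(8, 3): 3² ≡ 9, rhs ≡ 9 → on.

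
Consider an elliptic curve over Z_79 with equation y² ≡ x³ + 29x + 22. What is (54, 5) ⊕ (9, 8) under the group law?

(54, 5) + (9, 8). λ = (8 - 5)/(9 - 54) ≡ 3/34 mod 79. 34⁻¹ ≡ 7 (mod 79) since 34·7 = 238 ≡ 1, so λ ≡ 21.
  x = λ² - 54 - 9 = 441 - 63 ≡ 62; y = λ·(54 - 62) - 5 ≡ 64. → (62, 64)

(62, 64)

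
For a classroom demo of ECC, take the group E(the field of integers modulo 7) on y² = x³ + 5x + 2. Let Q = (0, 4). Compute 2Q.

tangent at (0, 4): λ = (3·0² + 5)/(2·4) ≡ 5/1. 1⁻¹ ≡ 1 (mod 7) since 1·1 = 1 ≡ 1, so λ ≡ 5·1 ≡ 5.
  x = λ² - 0 - 0 = 25 - 0 ≡ 4; y = λ·(0 - 4) - 4 ≡ 4. → (4, 4)

(4, 4)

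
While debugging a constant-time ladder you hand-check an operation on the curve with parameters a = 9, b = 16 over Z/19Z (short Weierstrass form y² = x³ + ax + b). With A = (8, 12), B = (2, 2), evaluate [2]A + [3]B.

(2, 2)

First 2A:
Repeated addition: build up to 2A.
2A: tangent at (8, 12): λ = (3·8² + 9)/(2·12) ≡ 11/5. 5⁻¹ ≡ 4 (mod 19), so λ ≡ 11·4 ≡ 6.
  x = λ² - 8 - 8 = 36 - 16 ≡ 1; y = λ·(8 - 1) - 12 ≡ 11. → (1, 11)
2A = (1, 11).
Next 3B:
Repeated addition: build up to 3B.
2B: tangent at (2, 2): λ = (3·2² + 9)/(2·2) ≡ 2/4. 4⁻¹ ≡ 5 (mod 19), so λ ≡ 2·5 ≡ 10.
  x = λ² - 2 - 2 = 100 - 4 ≡ 1; y = λ·(2 - 1) - 2 ≡ 8. → (1, 8)
3B: (1, 8) + (2, 2). λ = (2 - 8)/(2 - 1) ≡ 13/1 mod 19. 1⁻¹ ≡ 1 (mod 19), so λ ≡ 13.
  x = λ² - 1 - 2 = 169 - 3 ≡ 14; y = λ·(1 - 14) - 8 ≡ 13. → (14, 13)
3B = (14, 13).
Finally 2A + 3B:
(1, 11) + (14, 13). λ = (13 - 11)/(14 - 1) ≡ 2/13 mod 19. 13⁻¹ ≡ 3 (mod 19), so λ ≡ 6.
  x = λ² - 1 - 14 = 36 - 15 ≡ 2; y = λ·(1 - 2) - 11 ≡ 2. → (2, 2)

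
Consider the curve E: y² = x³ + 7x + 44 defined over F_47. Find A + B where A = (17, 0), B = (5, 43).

(46, 6)

(17, 0) + (5, 43). λ = (43 - 0)/(5 - 17) ≡ 43/35 mod 47. 35⁻¹ ≡ 43 (mod 47) since 35·43 = 1505 ≡ 1, so λ ≡ 16.
  x = λ² - 17 - 5 = 256 - 22 ≡ 46; y = λ·(17 - 46) - 0 ≡ 6. → (46, 6)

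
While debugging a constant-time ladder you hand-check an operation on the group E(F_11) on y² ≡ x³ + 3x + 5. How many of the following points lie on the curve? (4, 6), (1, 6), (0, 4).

1

(4, 6): 6² ≡ 3, rhs ≡ 4 → off.
(1, 6): 6² ≡ 3, rhs ≡ 9 → off.
(0, 4): 4² ≡ 5, rhs ≡ 5 → on.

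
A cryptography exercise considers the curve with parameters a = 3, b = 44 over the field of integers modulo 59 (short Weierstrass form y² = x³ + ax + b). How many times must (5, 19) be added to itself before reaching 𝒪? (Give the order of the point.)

3

2P: tangent at (5, 19): λ = (3·5² + 3)/(2·19) ≡ 19/38. 38⁻¹ ≡ 14 (mod 59), so λ ≡ 19·14 ≡ 30.
  x = λ² - 5 - 5 = 900 - 10 ≡ 5; y = λ·(5 - 5) - 19 ≡ 40. → (5, 40)
3P: (5, 40) + (5, 19): same x and y₁ ≡ -y₂, so the sum is 𝒪.
3P = 𝒪, so the order is 3.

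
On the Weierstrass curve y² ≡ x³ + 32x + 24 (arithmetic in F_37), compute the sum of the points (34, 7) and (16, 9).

(3, 6)

(34, 7) + (16, 9). λ = (9 - 7)/(16 - 34) ≡ 2/19 mod 37. 19⁻¹ ≡ 2 (mod 37), so λ ≡ 4.
  x = λ² - 34 - 16 = 16 - 50 ≡ 3; y = λ·(34 - 3) - 7 ≡ 6. → (3, 6)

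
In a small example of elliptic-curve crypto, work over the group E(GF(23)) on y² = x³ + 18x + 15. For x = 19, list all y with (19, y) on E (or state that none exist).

none

x³ + 18x + 15 = 7216 ≡ 17 (mod 23).
17 is a non-residue mod 23; no y exists.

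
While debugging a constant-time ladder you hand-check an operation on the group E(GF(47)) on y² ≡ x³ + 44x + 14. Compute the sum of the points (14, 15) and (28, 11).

(14, 15) + (28, 11). λ = (11 - 15)/(28 - 14) ≡ 43/14 mod 47. 14⁻¹ ≡ 37 (mod 47), so λ ≡ 40.
  x = λ² - 14 - 28 = 1600 - 42 ≡ 7; y = λ·(14 - 7) - 15 ≡ 30. → (7, 30)

(7, 30)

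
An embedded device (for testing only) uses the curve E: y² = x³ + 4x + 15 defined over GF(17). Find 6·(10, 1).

(10, 16)

Write P = (10, 1).
Double-and-add on 6 = (110)₂. Start with P = (10, 1) for the leading 1-bit.
double: tangent at (10, 1): λ = (3·10² + 4)/(2·1) ≡ 15/2. 2⁻¹ ≡ 9 (mod 17) since 2·9 = 18 ≡ 1, so λ ≡ 15·9 ≡ 16.
  x = λ² - 10 - 10 = 256 - 20 ≡ 15; y = λ·(10 - 15) - 1 ≡ 4. → (15, 4)
add P: (15, 4) + (10, 1). λ = (1 - 4)/(10 - 15) ≡ 14/12 mod 17. 12⁻¹ ≡ 10 (mod 17), so λ ≡ 4.
  x = λ² - 15 - 10 = 16 - 25 ≡ 8; y = λ·(15 - 8) - 4 ≡ 7. → (8, 7)
double: tangent at (8, 7): λ = (3·8² + 4)/(2·7) ≡ 9/14. 14⁻¹ ≡ 11 (mod 17), so λ ≡ 9·11 ≡ 14.
  x = λ² - 8 - 8 = 196 - 16 ≡ 10; y = λ·(8 - 10) - 7 ≡ 16. → (10, 16)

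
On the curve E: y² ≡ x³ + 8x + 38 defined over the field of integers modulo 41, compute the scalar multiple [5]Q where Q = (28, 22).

Double-and-add on 5 = (101)₂. Start with Q = (28, 22) for the leading 1-bit.
double: tangent at (28, 22): λ = (3·28² + 8)/(2·22) ≡ 23/3. 3⁻¹ ≡ 14 (mod 41), so λ ≡ 23·14 ≡ 35.
  x = λ² - 28 - 28 = 1225 - 56 ≡ 21; y = λ·(28 - 21) - 22 ≡ 18. → (21, 18)
double: tangent at (21, 18): λ = (3·21² + 8)/(2·18) ≡ 19/36. 36⁻¹ ≡ 8 (mod 41), so λ ≡ 19·8 ≡ 29.
  x = λ² - 21 - 21 = 841 - 42 ≡ 20; y = λ·(21 - 20) - 18 ≡ 11. → (20, 11)
add Q: (20, 11) + (28, 22). λ = (22 - 11)/(28 - 20) ≡ 11/8 mod 41. 8⁻¹ ≡ 36 (mod 41), so λ ≡ 27.
  x = λ² - 20 - 28 = 729 - 48 ≡ 25; y = λ·(20 - 25) - 11 ≡ 18. → (25, 18)

(25, 18)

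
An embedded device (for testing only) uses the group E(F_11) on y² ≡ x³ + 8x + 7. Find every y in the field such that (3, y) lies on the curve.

x³ + 8x + 7 = 58 ≡ 3 (mod 11).
Square roots of 3 mod 11: 5 and 6 (since 5² = 25 ≡ 3).

5, 6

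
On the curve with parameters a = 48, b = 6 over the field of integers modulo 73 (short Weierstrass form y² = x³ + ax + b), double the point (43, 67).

tangent at (43, 67): λ = (3·43² + 48)/(2·67) ≡ 47/61. 61⁻¹ ≡ 6 (mod 73), so λ ≡ 47·6 ≡ 63.
  x = λ² - 43 - 43 = 3969 - 86 ≡ 14; y = λ·(43 - 14) - 67 ≡ 8. → (14, 8)

(14, 8)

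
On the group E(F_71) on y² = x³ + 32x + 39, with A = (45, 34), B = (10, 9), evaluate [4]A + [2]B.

First 4A:
Repeated addition: build up to 4A.
2A: tangent at (45, 34): λ = (3·45² + 32)/(2·34) ≡ 1/68. 68⁻¹ ≡ 47 (mod 71), so λ ≡ 1·47 ≡ 47.
  x = λ² - 45 - 45 = 2209 - 90 ≡ 60; y = λ·(45 - 60) - 34 ≡ 42. → (60, 42)
3A: (60, 42) + (45, 34). λ = (34 - 42)/(45 - 60) ≡ 63/56 mod 71. 56⁻¹ ≡ 52 (mod 71) since 56·52 = 2912 ≡ 1, so λ ≡ 10.
  x = λ² - 60 - 45 = 100 - 105 ≡ 66; y = λ·(60 - 66) - 42 ≡ 40. → (66, 40)
4A: (66, 40) + (45, 34). λ = (34 - 40)/(45 - 66) ≡ 65/50 mod 71. 50⁻¹ ≡ 27 (mod 71), so λ ≡ 51.
  x = λ² - 66 - 45 = 2601 - 111 ≡ 5; y = λ·(66 - 5) - 40 ≡ 18. → (5, 18)
4A = (5, 18).
Next 2B:
Repeated addition: build up to 2B.
2B: tangent at (10, 9): λ = (3·10² + 32)/(2·9) ≡ 48/18. 18⁻¹ ≡ 4 (mod 71), so λ ≡ 48·4 ≡ 50.
  x = λ² - 10 - 10 = 2500 - 20 ≡ 66; y = λ·(10 - 66) - 9 ≡ 31. → (66, 31)
2B = (66, 31).
Finally 4A + 2B:
(5, 18) + (66, 31). λ = (31 - 18)/(66 - 5) ≡ 13/61 mod 71. 61⁻¹ ≡ 7 (mod 71), so λ ≡ 20.
  x = λ² - 5 - 66 = 400 - 71 ≡ 45; y = λ·(5 - 45) - 18 ≡ 34. → (45, 34)

(45, 34)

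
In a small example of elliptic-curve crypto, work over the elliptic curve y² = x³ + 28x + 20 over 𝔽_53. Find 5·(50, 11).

(29, 24)

Write G = (50, 11).
Double-and-add on 5 = (101)₂. Start with G = (50, 11) for the leading 1-bit.
double: tangent at (50, 11): λ = (3·50² + 28)/(2·11) ≡ 2/22. 22⁻¹ ≡ 41 (mod 53) since 22·41 = 902 ≡ 1, so λ ≡ 2·41 ≡ 29.
  x = λ² - 50 - 50 = 841 - 100 ≡ 52; y = λ·(50 - 52) - 11 ≡ 37. → (52, 37)
double: tangent at (52, 37): λ = (3·52² + 28)/(2·37) ≡ 31/21. 21⁻¹ ≡ 48 (mod 53), so λ ≡ 31·48 ≡ 4.
  x = λ² - 52 - 52 = 16 - 104 ≡ 18; y = λ·(52 - 18) - 37 ≡ 46. → (18, 46)
add G: (18, 46) + (50, 11). λ = (11 - 46)/(50 - 18) ≡ 18/32 mod 53. 32⁻¹ ≡ 5 (mod 53), so λ ≡ 37.
  x = λ² - 18 - 50 = 1369 - 68 ≡ 29; y = λ·(18 - 29) - 46 ≡ 24. → (29, 24)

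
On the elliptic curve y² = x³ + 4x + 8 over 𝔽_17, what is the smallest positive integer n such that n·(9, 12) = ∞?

2P: tangent at (9, 12): λ = (3·9² + 4)/(2·12) ≡ 9/7. 7⁻¹ ≡ 5 (mod 17) since 7·5 = 35 ≡ 1, so λ ≡ 9·5 ≡ 11.
  x = λ² - 9 - 9 = 121 - 18 ≡ 1; y = λ·(9 - 1) - 12 ≡ 8. → (1, 8)
3P: (1, 8) + (9, 12). λ = (12 - 8)/(9 - 1) ≡ 4/8 mod 17. 8⁻¹ ≡ 15 (mod 17), so λ ≡ 9.
  x = λ² - 1 - 9 = 81 - 10 ≡ 3; y = λ·(1 - 3) - 8 ≡ 8. → (3, 8)
4P: (3, 8) + (9, 12). λ = (12 - 8)/(9 - 3) ≡ 4/6 mod 17. 6⁻¹ ≡ 3 (mod 17), so λ ≡ 12.
  x = λ² - 3 - 9 = 144 - 12 ≡ 13; y = λ·(3 - 13) - 8 ≡ 8. → (13, 8)
5P: (13, 8) + (9, 12). λ = (12 - 8)/(9 - 13) ≡ 4/13 mod 17. 13⁻¹ ≡ 4 (mod 17), so λ ≡ 16.
  x = λ² - 13 - 9 = 256 - 22 ≡ 13; y = λ·(13 - 13) - 8 ≡ 9. → (13, 9)
6P: (13, 9) + (9, 12). λ = (12 - 9)/(9 - 13) ≡ 3/13 mod 17. 13⁻¹ ≡ 4 (mod 17), so λ ≡ 12.
  x = λ² - 13 - 9 = 144 - 22 ≡ 3; y = λ·(13 - 3) - 9 ≡ 9. → (3, 9)
7P: (3, 9) + (9, 12). λ = (12 - 9)/(9 - 3) ≡ 3/6 mod 17. 6⁻¹ ≡ 3 (mod 17), so λ ≡ 9.
  x = λ² - 3 - 9 = 81 - 12 ≡ 1; y = λ·(3 - 1) - 9 ≡ 9. → (1, 9)
8P: (1, 9) + (9, 12). λ = (12 - 9)/(9 - 1) ≡ 3/8 mod 17. 8⁻¹ ≡ 15 (mod 17) since 8·15 = 120 ≡ 1, so λ ≡ 11.
  x = λ² - 1 - 9 = 121 - 10 ≡ 9; y = λ·(1 - 9) - 9 ≡ 5. → (9, 5)
9P: (9, 5) + (9, 12): same x and y₁ ≡ -y₂, so the sum is ∞.
9P = ∞, so the order is 9.

9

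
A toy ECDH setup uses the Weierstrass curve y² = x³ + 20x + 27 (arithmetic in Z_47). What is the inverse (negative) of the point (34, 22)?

-(34, 22) = (34, -22 mod 47) = (34, 25).

(34, 25)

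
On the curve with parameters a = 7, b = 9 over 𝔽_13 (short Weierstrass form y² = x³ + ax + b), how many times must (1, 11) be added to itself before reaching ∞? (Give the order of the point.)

3

2P: tangent at (1, 11): λ = (3·1² + 7)/(2·11) ≡ 10/9. 9⁻¹ ≡ 3 (mod 13) since 9·3 = 27 ≡ 1, so λ ≡ 10·3 ≡ 4.
  x = λ² - 1 - 1 = 16 - 2 ≡ 1; y = λ·(1 - 1) - 11 ≡ 2. → (1, 2)
3P: (1, 2) + (1, 11): same x and y₁ ≡ -y₂, so the sum is ∞.
3P = ∞, so the order is 3.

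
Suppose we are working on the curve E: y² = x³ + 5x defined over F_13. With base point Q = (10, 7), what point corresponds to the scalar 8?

(3, 4)

Double-and-add on 8 = (1000)₂. Start with Q = (10, 7) for the leading 1-bit.
double: tangent at (10, 7): λ = (3·10² + 5)/(2·7) ≡ 6/1. 1⁻¹ ≡ 1 (mod 13), so λ ≡ 6·1 ≡ 6.
  x = λ² - 10 - 10 = 36 - 20 ≡ 3; y = λ·(10 - 3) - 7 ≡ 9. → (3, 9)
double: tangent at (3, 9): λ = (3·3² + 5)/(2·9) ≡ 6/5. 5⁻¹ ≡ 8 (mod 13), so λ ≡ 6·8 ≡ 9.
  x = λ² - 3 - 3 = 81 - 6 ≡ 10; y = λ·(3 - 10) - 9 ≡ 6. → (10, 6)
double: tangent at (10, 6): λ = (3·10² + 5)/(2·6) ≡ 6/12. 12⁻¹ ≡ 12 (mod 13) since 12·12 = 144 ≡ 1, so λ ≡ 6·12 ≡ 7.
  x = λ² - 10 - 10 = 49 - 20 ≡ 3; y = λ·(10 - 3) - 6 ≡ 4. → (3, 4)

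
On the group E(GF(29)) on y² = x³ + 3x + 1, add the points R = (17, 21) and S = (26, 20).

(17, 21) + (26, 20). λ = (20 - 21)/(26 - 17) ≡ 28/9 mod 29. 9⁻¹ ≡ 13 (mod 29) since 9·13 = 117 ≡ 1, so λ ≡ 16.
  x = λ² - 17 - 26 = 256 - 43 ≡ 10; y = λ·(17 - 10) - 21 ≡ 4. → (10, 4)

(10, 4)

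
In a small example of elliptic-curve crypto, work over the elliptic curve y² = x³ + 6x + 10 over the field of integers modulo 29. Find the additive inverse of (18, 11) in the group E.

-(18, 11) = (18, -11 mod 29) = (18, 18).

(18, 18)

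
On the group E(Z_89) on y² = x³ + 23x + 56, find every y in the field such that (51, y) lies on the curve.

none

x³ + 23x + 56 = 133880 ≡ 24 (mod 89).
24 is a non-residue mod 89; no y exists.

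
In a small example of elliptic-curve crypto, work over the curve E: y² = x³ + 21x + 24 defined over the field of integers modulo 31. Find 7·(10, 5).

Write G = (10, 5).
Double-and-add on 7 = (111)₂. Start with G = (10, 5) for the leading 1-bit.
double: tangent at (10, 5): λ = (3·10² + 21)/(2·5) ≡ 11/10. 10⁻¹ ≡ 28 (mod 31) since 10·28 = 280 ≡ 1, so λ ≡ 11·28 ≡ 29.
  x = λ² - 10 - 10 = 841 - 20 ≡ 15; y = λ·(10 - 15) - 5 ≡ 5. → (15, 5)
add G: (15, 5) + (10, 5). λ = (5 - 5)/(10 - 15) ≡ 0/26 mod 31. 26⁻¹ ≡ 6 (mod 31), so λ ≡ 0.
  x = λ² - 15 - 10 = 0 - 25 ≡ 6; y = λ·(15 - 6) - 5 ≡ 26. → (6, 26)
double: tangent at (6, 26): λ = (3·6² + 21)/(2·26) ≡ 5/21. 21⁻¹ ≡ 3 (mod 31), so λ ≡ 5·3 ≡ 15.
  x = λ² - 6 - 6 = 225 - 12 ≡ 27; y = λ·(6 - 27) - 26 ≡ 0. → (27, 0)
add G: (27, 0) + (10, 5). λ = (5 - 0)/(10 - 27) ≡ 5/14 mod 31. 14⁻¹ ≡ 20 (mod 31), so λ ≡ 7.
  x = λ² - 27 - 10 = 49 - 37 ≡ 12; y = λ·(27 - 12) - 0 ≡ 12. → (12, 12)

(12, 12)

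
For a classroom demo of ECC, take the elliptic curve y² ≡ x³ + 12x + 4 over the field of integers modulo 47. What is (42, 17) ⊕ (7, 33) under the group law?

(42, 17) + (7, 33). λ = (33 - 17)/(7 - 42) ≡ 16/12 mod 47. 12⁻¹ ≡ 4 (mod 47), so λ ≡ 17.
  x = λ² - 42 - 7 = 289 - 49 ≡ 5; y = λ·(42 - 5) - 17 ≡ 1. → (5, 1)

(5, 1)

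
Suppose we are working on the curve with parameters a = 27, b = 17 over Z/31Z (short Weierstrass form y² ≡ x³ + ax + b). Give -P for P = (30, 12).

-(30, 12) = (30, -12 mod 31) = (30, 19).

(30, 19)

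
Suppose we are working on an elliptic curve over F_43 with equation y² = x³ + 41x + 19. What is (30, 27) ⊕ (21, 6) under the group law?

(7, 41)

(30, 27) + (21, 6). λ = (6 - 27)/(21 - 30) ≡ 22/34 mod 43. 34⁻¹ ≡ 19 (mod 43), so λ ≡ 31.
  x = λ² - 30 - 21 = 961 - 51 ≡ 7; y = λ·(30 - 7) - 27 ≡ 41. → (7, 41)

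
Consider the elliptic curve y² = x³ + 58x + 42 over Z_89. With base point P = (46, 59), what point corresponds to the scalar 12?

(63, 87)

Double-and-add on 12 = (1100)₂. Start with P = (46, 59) for the leading 1-bit.
double: tangent at (46, 59): λ = (3·46² + 58)/(2·59) ≡ 87/29. 29⁻¹ ≡ 43 (mod 89), so λ ≡ 87·43 ≡ 3.
  x = λ² - 46 - 46 = 9 - 92 ≡ 6; y = λ·(46 - 6) - 59 ≡ 61. → (6, 61)
add P: (6, 61) + (46, 59). λ = (59 - 61)/(46 - 6) ≡ 87/40 mod 89. 40⁻¹ ≡ 69 (mod 89), so λ ≡ 40.
  x = λ² - 6 - 46 = 1600 - 52 ≡ 35; y = λ·(6 - 35) - 61 ≡ 25. → (35, 25)
double: tangent at (35, 25): λ = (3·35² + 58)/(2·25) ≡ 84/50. 50⁻¹ ≡ 73 (mod 89), so λ ≡ 84·73 ≡ 80.
  x = λ² - 35 - 35 = 6400 - 70 ≡ 11; y = λ·(35 - 11) - 25 ≡ 26. → (11, 26)
double: tangent at (11, 26): λ = (3·11² + 58)/(2·26) ≡ 65/52. 52⁻¹ ≡ 12 (mod 89), so λ ≡ 65·12 ≡ 68.
  x = λ² - 11 - 11 = 4624 - 22 ≡ 63; y = λ·(11 - 63) - 26 ≡ 87. → (63, 87)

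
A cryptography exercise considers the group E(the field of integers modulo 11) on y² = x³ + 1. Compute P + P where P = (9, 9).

tangent at (9, 9): λ = (3·9² + 0)/(2·9) ≡ 1/7. 7⁻¹ ≡ 8 (mod 11), so λ ≡ 1·8 ≡ 8.
  x = λ² - 9 - 9 = 64 - 18 ≡ 2; y = λ·(9 - 2) - 9 ≡ 3. → (2, 3)

(2, 3)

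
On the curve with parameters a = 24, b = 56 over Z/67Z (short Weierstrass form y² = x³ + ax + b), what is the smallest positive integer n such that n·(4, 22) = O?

2P: tangent at (4, 22): λ = (3·4² + 24)/(2·22) ≡ 5/44. 44⁻¹ ≡ 32 (mod 67), so λ ≡ 5·32 ≡ 26.
  x = λ² - 4 - 4 = 676 - 8 ≡ 65; y = λ·(4 - 65) - 22 ≡ 0. → (65, 0)
3P: (65, 0) + (4, 22). λ = (22 - 0)/(4 - 65) ≡ 22/6 mod 67. 6⁻¹ ≡ 56 (mod 67) since 6·56 = 336 ≡ 1, so λ ≡ 26.
  x = λ² - 65 - 4 = 676 - 69 ≡ 4; y = λ·(65 - 4) - 0 ≡ 45. → (4, 45)
4P: (4, 45) + (4, 22): same x and y₁ ≡ -y₂, so the sum is O.
4P = O, so the order is 4.

4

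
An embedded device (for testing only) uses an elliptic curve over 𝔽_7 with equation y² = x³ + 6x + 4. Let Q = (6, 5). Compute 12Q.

(4, 1)

Double-and-add on 12 = (1100)₂. Start with Q = (6, 5) for the leading 1-bit.
double: tangent at (6, 5): λ = (3·6² + 6)/(2·5) ≡ 2/3. 3⁻¹ ≡ 5 (mod 7) since 3·5 = 15 ≡ 1, so λ ≡ 2·5 ≡ 3.
  x = λ² - 6 - 6 = 9 - 12 ≡ 4; y = λ·(6 - 4) - 5 ≡ 1. → (4, 1)
add Q: (4, 1) + (6, 5). λ = (5 - 1)/(6 - 4) ≡ 4/2 mod 7. 2⁻¹ ≡ 4 (mod 7), so λ ≡ 2.
  x = λ² - 4 - 6 = 4 - 10 ≡ 1; y = λ·(4 - 1) - 1 ≡ 5. → (1, 5)
double: tangent at (1, 5): λ = (3·1² + 6)/(2·5) ≡ 2/3. 3⁻¹ ≡ 5 (mod 7), so λ ≡ 2·5 ≡ 3.
  x = λ² - 1 - 1 = 9 - 2 ≡ 0; y = λ·(1 - 0) - 5 ≡ 5. → (0, 5)
double: tangent at (0, 5): λ = (3·0² + 6)/(2·5) ≡ 6/3. 3⁻¹ ≡ 5 (mod 7), so λ ≡ 6·5 ≡ 2.
  x = λ² - 0 - 0 = 4 - 0 ≡ 4; y = λ·(0 - 4) - 5 ≡ 1. → (4, 1)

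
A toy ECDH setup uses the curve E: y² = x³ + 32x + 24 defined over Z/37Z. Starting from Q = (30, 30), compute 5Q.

Repeated addition: build up to 5Q.
2Q: tangent at (30, 30): λ = (3·30² + 32)/(2·30) ≡ 31/23. 23⁻¹ ≡ 29 (mod 37), so λ ≡ 31·29 ≡ 11.
  x = λ² - 30 - 30 = 121 - 60 ≡ 24; y = λ·(30 - 24) - 30 ≡ 36. → (24, 36)
3Q: (24, 36) + (30, 30). λ = (30 - 36)/(30 - 24) ≡ 31/6 mod 37. 6⁻¹ ≡ 31 (mod 37), so λ ≡ 36.
  x = λ² - 24 - 30 = 1296 - 54 ≡ 21; y = λ·(24 - 21) - 36 ≡ 35. → (21, 35)
4Q: (21, 35) + (30, 30). λ = (30 - 35)/(30 - 21) ≡ 32/9 mod 37. 9⁻¹ ≡ 33 (mod 37) since 9·33 = 297 ≡ 1, so λ ≡ 20.
  x = λ² - 21 - 30 = 400 - 51 ≡ 16; y = λ·(21 - 16) - 35 ≡ 28. → (16, 28)
5Q: (16, 28) + (30, 30). λ = (30 - 28)/(30 - 16) ≡ 2/14 mod 37. 14⁻¹ ≡ 8 (mod 37), so λ ≡ 16.
  x = λ² - 16 - 30 = 256 - 46 ≡ 25; y = λ·(16 - 25) - 28 ≡ 13. → (25, 13)

(25, 13)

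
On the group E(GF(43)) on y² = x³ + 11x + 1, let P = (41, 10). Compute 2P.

tangent at (41, 10): λ = (3·41² + 11)/(2·10) ≡ 23/20. 20⁻¹ ≡ 28 (mod 43), so λ ≡ 23·28 ≡ 42.
  x = λ² - 41 - 41 = 1764 - 82 ≡ 5; y = λ·(41 - 5) - 10 ≡ 40. → (5, 40)

(5, 40)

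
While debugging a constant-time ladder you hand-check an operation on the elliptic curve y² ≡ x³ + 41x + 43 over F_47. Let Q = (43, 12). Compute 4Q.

(40, 27)

Double-and-add on 4 = (100)₂. Start with Q = (43, 12) for the leading 1-bit.
double: tangent at (43, 12): λ = (3·43² + 41)/(2·12) ≡ 42/24. 24⁻¹ ≡ 2 (mod 47), so λ ≡ 42·2 ≡ 37.
  x = λ² - 43 - 43 = 1369 - 86 ≡ 14; y = λ·(43 - 14) - 12 ≡ 27. → (14, 27)
double: tangent at (14, 27): λ = (3·14² + 41)/(2·27) ≡ 18/7. 7⁻¹ ≡ 27 (mod 47) since 7·27 = 189 ≡ 1, so λ ≡ 18·27 ≡ 16.
  x = λ² - 14 - 14 = 256 - 28 ≡ 40; y = λ·(14 - 40) - 27 ≡ 27. → (40, 27)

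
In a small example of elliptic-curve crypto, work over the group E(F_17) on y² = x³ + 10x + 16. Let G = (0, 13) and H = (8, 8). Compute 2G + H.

First 2G:
Repeated addition: build up to 2G.
2G: tangent at (0, 13): λ = (3·0² + 10)/(2·13) ≡ 10/9. 9⁻¹ ≡ 2 (mod 17), so λ ≡ 10·2 ≡ 3.
  x = λ² - 0 - 0 = 9 - 0 ≡ 9; y = λ·(0 - 9) - 13 ≡ 11. → (9, 11)
2G = (9, 11).
Finally 2G + H:
(9, 11) + (8, 8). λ = (8 - 11)/(8 - 9) ≡ 14/16 mod 17. 16⁻¹ ≡ 16 (mod 17), so λ ≡ 3.
  x = λ² - 9 - 8 = 9 - 17 ≡ 9; y = λ·(9 - 9) - 11 ≡ 6. → (9, 6)

(9, 6)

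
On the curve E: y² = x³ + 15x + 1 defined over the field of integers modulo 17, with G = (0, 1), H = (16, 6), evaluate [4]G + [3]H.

First 4G:
Repeated addition: build up to 4G.
2G: tangent at (0, 1): λ = (3·0² + 15)/(2·1) ≡ 15/2. 2⁻¹ ≡ 9 (mod 17), so λ ≡ 15·9 ≡ 16.
  x = λ² - 0 - 0 = 256 - 0 ≡ 1; y = λ·(0 - 1) - 1 ≡ 0. → (1, 0)
3G: (1, 0) + (0, 1). λ = (1 - 0)/(0 - 1) ≡ 1/16 mod 17. 16⁻¹ ≡ 16 (mod 17), so λ ≡ 16.
  x = λ² - 1 - 0 = 256 - 1 ≡ 0; y = λ·(1 - 0) - 0 ≡ 16. → (0, 16)
4G: (0, 16) + (0, 1): same x and y₁ ≡ -y₂, so the sum is ∞.
4G = ∞.
Next 3H:
Repeated addition: build up to 3H.
2H: tangent at (16, 6): λ = (3·16² + 15)/(2·6) ≡ 1/12. 12⁻¹ ≡ 10 (mod 17), so λ ≡ 1·10 ≡ 10.
  x = λ² - 16 - 16 = 100 - 32 ≡ 0; y = λ·(16 - 0) - 6 ≡ 1. → (0, 1)
3H: (0, 1) + (16, 6). λ = (6 - 1)/(16 - 0) ≡ 5/16 mod 17. 16⁻¹ ≡ 16 (mod 17), so λ ≡ 12.
  x = λ² - 0 - 16 = 144 - 16 ≡ 9; y = λ·(0 - 9) - 1 ≡ 10. → (9, 10)
3H = (9, 10).
Finally 4G + 3H:
∞ + (9, 10) = (9, 10) (identity).

(9, 10)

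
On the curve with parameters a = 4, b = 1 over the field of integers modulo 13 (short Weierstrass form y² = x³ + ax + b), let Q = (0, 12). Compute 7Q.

(10, 1)

Double-and-add on 7 = (111)₂. Start with Q = (0, 12) for the leading 1-bit.
double: tangent at (0, 12): λ = (3·0² + 4)/(2·12) ≡ 4/11. 11⁻¹ ≡ 6 (mod 13), so λ ≡ 4·6 ≡ 11.
  x = λ² - 0 - 0 = 121 - 0 ≡ 4; y = λ·(0 - 4) - 12 ≡ 9. → (4, 9)
add Q: (4, 9) + (0, 12). λ = (12 - 9)/(0 - 4) ≡ 3/9 mod 13. 9⁻¹ ≡ 3 (mod 13) since 9·3 = 27 ≡ 1, so λ ≡ 9.
  x = λ² - 4 - 0 = 81 - 4 ≡ 12; y = λ·(4 - 12) - 9 ≡ 10. → (12, 10)
double: tangent at (12, 10): λ = (3·12² + 4)/(2·10) ≡ 7/7. 7⁻¹ ≡ 2 (mod 13), so λ ≡ 7·2 ≡ 1.
  x = λ² - 12 - 12 = 1 - 24 ≡ 3; y = λ·(12 - 3) - 10 ≡ 12. → (3, 12)
add Q: (3, 12) + (0, 12). λ = (12 - 12)/(0 - 3) ≡ 0/10 mod 13. 10⁻¹ ≡ 4 (mod 13) since 10·4 = 40 ≡ 1, so λ ≡ 0.
  x = λ² - 3 - 0 = 0 - 3 ≡ 10; y = λ·(3 - 10) - 12 ≡ 1. → (10, 1)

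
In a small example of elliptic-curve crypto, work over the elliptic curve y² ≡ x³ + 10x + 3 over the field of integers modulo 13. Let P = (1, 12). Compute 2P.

tangent at (1, 12): λ = (3·1² + 10)/(2·12) ≡ 0/11. 11⁻¹ ≡ 6 (mod 13), so λ ≡ 0·6 ≡ 0.
  x = λ² - 1 - 1 = 0 - 2 ≡ 11; y = λ·(1 - 11) - 12 ≡ 1. → (11, 1)

(11, 1)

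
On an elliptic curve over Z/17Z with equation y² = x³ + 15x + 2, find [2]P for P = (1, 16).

tangent at (1, 16): λ = (3·1² + 15)/(2·16) ≡ 1/15. 15⁻¹ ≡ 8 (mod 17), so λ ≡ 1·8 ≡ 8.
  x = λ² - 1 - 1 = 64 - 2 ≡ 11; y = λ·(1 - 11) - 16 ≡ 6. → (11, 6)

(11, 6)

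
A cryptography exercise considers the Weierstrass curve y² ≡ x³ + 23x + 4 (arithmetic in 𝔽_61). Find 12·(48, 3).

(25, 10)

Write Q = (48, 3).
Double-and-add on 12 = (1100)₂. Start with Q = (48, 3) for the leading 1-bit.
double: tangent at (48, 3): λ = (3·48² + 23)/(2·3) ≡ 42/6. 6⁻¹ ≡ 51 (mod 61), so λ ≡ 42·51 ≡ 7.
  x = λ² - 48 - 48 = 49 - 96 ≡ 14; y = λ·(48 - 14) - 3 ≡ 52. → (14, 52)
add Q: (14, 52) + (48, 3). λ = (3 - 52)/(48 - 14) ≡ 12/34 mod 61. 34⁻¹ ≡ 9 (mod 61) since 34·9 = 306 ≡ 1, so λ ≡ 47.
  x = λ² - 14 - 48 = 2209 - 62 ≡ 12; y = λ·(14 - 12) - 52 ≡ 42. → (12, 42)
double: tangent at (12, 42): λ = (3·12² + 23)/(2·42) ≡ 28/23. 23⁻¹ ≡ 8 (mod 61) since 23·8 = 184 ≡ 1, so λ ≡ 28·8 ≡ 41.
  x = λ² - 12 - 12 = 1681 - 24 ≡ 10; y = λ·(12 - 10) - 42 ≡ 40. → (10, 40)
double: tangent at (10, 40): λ = (3·10² + 23)/(2·40) ≡ 18/19. 19⁻¹ ≡ 45 (mod 61) since 19·45 = 855 ≡ 1, so λ ≡ 18·45 ≡ 17.
  x = λ² - 10 - 10 = 289 - 20 ≡ 25; y = λ·(10 - 25) - 40 ≡ 10. → (25, 10)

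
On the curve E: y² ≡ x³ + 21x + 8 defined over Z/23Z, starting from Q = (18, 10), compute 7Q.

Double-and-add on 7 = (111)₂. Start with Q = (18, 10) for the leading 1-bit.
double: tangent at (18, 10): λ = (3·18² + 21)/(2·10) ≡ 4/20. 20⁻¹ ≡ 15 (mod 23) since 20·15 = 300 ≡ 1, so λ ≡ 4·15 ≡ 14.
  x = λ² - 18 - 18 = 196 - 36 ≡ 22; y = λ·(18 - 22) - 10 ≡ 3. → (22, 3)
add Q: (22, 3) + (18, 10). λ = (10 - 3)/(18 - 22) ≡ 7/19 mod 23. 19⁻¹ ≡ 17 (mod 23), so λ ≡ 4.
  x = λ² - 22 - 18 = 16 - 40 ≡ 22; y = λ·(22 - 22) - 3 ≡ 20. → (22, 20)
double: tangent at (22, 20): λ = (3·22² + 21)/(2·20) ≡ 1/17. 17⁻¹ ≡ 19 (mod 23), so λ ≡ 1·19 ≡ 19.
  x = λ² - 22 - 22 = 361 - 44 ≡ 18; y = λ·(22 - 18) - 20 ≡ 10. → (18, 10)
add Q: tangent at (18, 10): λ = (3·18² + 21)/(2·10) ≡ 4/20. 20⁻¹ ≡ 15 (mod 23), so λ ≡ 4·15 ≡ 14.
  x = λ² - 18 - 18 = 196 - 36 ≡ 22; y = λ·(18 - 22) - 10 ≡ 3. → (22, 3)

(22, 3)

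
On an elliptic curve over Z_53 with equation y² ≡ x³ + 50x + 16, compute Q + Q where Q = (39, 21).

(0, 49)

tangent at (39, 21): λ = (3·39² + 50)/(2·21) ≡ 2/42. 42⁻¹ ≡ 24 (mod 53), so λ ≡ 2·24 ≡ 48.
  x = λ² - 39 - 39 = 2304 - 78 ≡ 0; y = λ·(39 - 0) - 21 ≡ 49. → (0, 49)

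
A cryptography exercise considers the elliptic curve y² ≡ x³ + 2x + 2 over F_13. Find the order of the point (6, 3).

5

2P: tangent at (6, 3): λ = (3·6² + 2)/(2·3) ≡ 6/6. 6⁻¹ ≡ 11 (mod 13) since 6·11 = 66 ≡ 1, so λ ≡ 6·11 ≡ 1.
  x = λ² - 6 - 6 = 1 - 12 ≡ 2; y = λ·(6 - 2) - 3 ≡ 1. → (2, 1)
3P: (2, 1) + (6, 3). λ = (3 - 1)/(6 - 2) ≡ 2/4 mod 13. 4⁻¹ ≡ 10 (mod 13) since 4·10 = 40 ≡ 1, so λ ≡ 7.
  x = λ² - 2 - 6 = 49 - 8 ≡ 2; y = λ·(2 - 2) - 1 ≡ 12. → (2, 12)
4P: (2, 12) + (6, 3). λ = (3 - 12)/(6 - 2) ≡ 4/4 mod 13. 4⁻¹ ≡ 10 (mod 13) since 4·10 = 40 ≡ 1, so λ ≡ 1.
  x = λ² - 2 - 6 = 1 - 8 ≡ 6; y = λ·(2 - 6) - 12 ≡ 10. → (6, 10)
5P: (6, 10) + (6, 3): same x and y₁ ≡ -y₂, so the sum is O.
5P = O, so the order is 5.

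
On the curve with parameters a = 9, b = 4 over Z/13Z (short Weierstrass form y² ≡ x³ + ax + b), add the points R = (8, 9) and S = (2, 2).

(8, 9) + (2, 2). λ = (2 - 9)/(2 - 8) ≡ 6/7 mod 13. 7⁻¹ ≡ 2 (mod 13), so λ ≡ 12.
  x = λ² - 8 - 2 = 144 - 10 ≡ 4; y = λ·(8 - 4) - 9 ≡ 0. → (4, 0)

(4, 0)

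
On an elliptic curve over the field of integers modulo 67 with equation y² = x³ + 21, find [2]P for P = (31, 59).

tangent at (31, 59): λ = (3·31² + 0)/(2·59) ≡ 2/51. 51⁻¹ ≡ 46 (mod 67), so λ ≡ 2·46 ≡ 25.
  x = λ² - 31 - 31 = 625 - 62 ≡ 27; y = λ·(31 - 27) - 59 ≡ 41. → (27, 41)

(27, 41)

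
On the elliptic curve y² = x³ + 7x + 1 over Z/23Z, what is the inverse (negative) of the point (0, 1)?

(0, 22)

-(0, 1) = (0, -1 mod 23) = (0, 22).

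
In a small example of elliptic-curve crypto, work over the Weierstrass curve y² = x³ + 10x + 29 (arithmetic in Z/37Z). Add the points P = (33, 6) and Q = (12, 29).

(13, 32)

(33, 6) + (12, 29). λ = (29 - 6)/(12 - 33) ≡ 23/16 mod 37. 16⁻¹ ≡ 7 (mod 37) since 16·7 = 112 ≡ 1, so λ ≡ 13.
  x = λ² - 33 - 12 = 169 - 45 ≡ 13; y = λ·(33 - 13) - 6 ≡ 32. → (13, 32)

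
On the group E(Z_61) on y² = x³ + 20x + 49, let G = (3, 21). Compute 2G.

(28, 28)

tangent at (3, 21): λ = (3·3² + 20)/(2·21) ≡ 47/42. 42⁻¹ ≡ 16 (mod 61), so λ ≡ 47·16 ≡ 20.
  x = λ² - 3 - 3 = 400 - 6 ≡ 28; y = λ·(3 - 28) - 21 ≡ 28. → (28, 28)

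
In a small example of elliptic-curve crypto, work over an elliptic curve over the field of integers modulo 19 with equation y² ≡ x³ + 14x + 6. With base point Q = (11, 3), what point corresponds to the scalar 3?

(10, 14)

Repeated addition: build up to 3Q.
2Q: tangent at (11, 3): λ = (3·11² + 14)/(2·3) ≡ 16/6. 6⁻¹ ≡ 16 (mod 19), so λ ≡ 16·16 ≡ 9.
  x = λ² - 11 - 11 = 81 - 22 ≡ 2; y = λ·(11 - 2) - 3 ≡ 2. → (2, 2)
3Q: (2, 2) + (11, 3). λ = (3 - 2)/(11 - 2) ≡ 1/9 mod 19. 9⁻¹ ≡ 17 (mod 19) since 9·17 = 153 ≡ 1, so λ ≡ 17.
  x = λ² - 2 - 11 = 289 - 13 ≡ 10; y = λ·(2 - 10) - 2 ≡ 14. → (10, 14)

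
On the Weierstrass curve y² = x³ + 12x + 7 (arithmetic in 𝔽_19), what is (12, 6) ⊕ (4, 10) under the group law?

(12, 6) + (4, 10). λ = (10 - 6)/(4 - 12) ≡ 4/11 mod 19. 11⁻¹ ≡ 7 (mod 19) since 11·7 = 77 ≡ 1, so λ ≡ 9.
  x = λ² - 12 - 4 = 81 - 16 ≡ 8; y = λ·(12 - 8) - 6 ≡ 11. → (8, 11)

(8, 11)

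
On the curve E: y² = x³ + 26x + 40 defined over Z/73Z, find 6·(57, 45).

(40, 16)

Write G = (57, 45).
Double-and-add on 6 = (110)₂. Start with G = (57, 45) for the leading 1-bit.
double: tangent at (57, 45): λ = (3·57² + 26)/(2·45) ≡ 64/17. 17⁻¹ ≡ 43 (mod 73), so λ ≡ 64·43 ≡ 51.
  x = λ² - 57 - 57 = 2601 - 114 ≡ 5; y = λ·(57 - 5) - 45 ≡ 52. → (5, 52)
add G: (5, 52) + (57, 45). λ = (45 - 52)/(57 - 5) ≡ 66/52 mod 73. 52⁻¹ ≡ 66 (mod 73), so λ ≡ 49.
  x = λ² - 5 - 57 = 2401 - 62 ≡ 3; y = λ·(5 - 3) - 52 ≡ 46. → (3, 46)
double: tangent at (3, 46): λ = (3·3² + 26)/(2·46) ≡ 53/19. 19⁻¹ ≡ 50 (mod 73) since 19·50 = 950 ≡ 1, so λ ≡ 53·50 ≡ 22.
  x = λ² - 3 - 3 = 484 - 6 ≡ 40; y = λ·(3 - 40) - 46 ≡ 16. → (40, 16)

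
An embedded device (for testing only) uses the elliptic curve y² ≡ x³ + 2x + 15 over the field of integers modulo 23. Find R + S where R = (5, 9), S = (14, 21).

(16, 7)

(5, 9) + (14, 21). λ = (21 - 9)/(14 - 5) ≡ 12/9 mod 23. 9⁻¹ ≡ 18 (mod 23) since 9·18 = 162 ≡ 1, so λ ≡ 9.
  x = λ² - 5 - 14 = 81 - 19 ≡ 16; y = λ·(5 - 16) - 9 ≡ 7. → (16, 7)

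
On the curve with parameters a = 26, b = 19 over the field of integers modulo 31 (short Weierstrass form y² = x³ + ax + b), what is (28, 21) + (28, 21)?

tangent at (28, 21): λ = (3·28² + 26)/(2·21) ≡ 22/11. 11⁻¹ ≡ 17 (mod 31), so λ ≡ 22·17 ≡ 2.
  x = λ² - 28 - 28 = 4 - 56 ≡ 10; y = λ·(28 - 10) - 21 ≡ 15. → (10, 15)

(10, 15)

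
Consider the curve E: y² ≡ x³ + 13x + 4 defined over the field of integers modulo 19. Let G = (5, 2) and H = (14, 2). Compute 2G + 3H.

(5, 2)

First 2G:
Repeated addition: build up to 2G.
2G: tangent at (5, 2): λ = (3·5² + 13)/(2·2) ≡ 12/4. 4⁻¹ ≡ 5 (mod 19) since 4·5 = 20 ≡ 1, so λ ≡ 12·5 ≡ 3.
  x = λ² - 5 - 5 = 9 - 10 ≡ 18; y = λ·(5 - 18) - 2 ≡ 16. → (18, 16)
2G = (18, 16).
Next 3H:
Repeated addition: build up to 3H.
2H: tangent at (14, 2): λ = (3·14² + 13)/(2·2) ≡ 12/4. 4⁻¹ ≡ 5 (mod 19) since 4·5 = 20 ≡ 1, so λ ≡ 12·5 ≡ 3.
  x = λ² - 14 - 14 = 9 - 28 ≡ 0; y = λ·(14 - 0) - 2 ≡ 2. → (0, 2)
3H: (0, 2) + (14, 2). λ = (2 - 2)/(14 - 0) ≡ 0/14 mod 19. 14⁻¹ ≡ 15 (mod 19) since 14·15 = 210 ≡ 1, so λ ≡ 0.
  x = λ² - 0 - 14 = 0 - 14 ≡ 5; y = λ·(0 - 5) - 2 ≡ 17. → (5, 17)
3H = (5, 17).
Finally 2G + 3H:
(18, 16) + (5, 17). λ = (17 - 16)/(5 - 18) ≡ 1/6 mod 19. 6⁻¹ ≡ 16 (mod 19), so λ ≡ 16.
  x = λ² - 18 - 5 = 256 - 23 ≡ 5; y = λ·(18 - 5) - 16 ≡ 2. → (5, 2)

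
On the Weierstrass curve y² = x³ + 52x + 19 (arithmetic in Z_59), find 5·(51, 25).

Write Q = (51, 25).
Double-and-add on 5 = (101)₂. Start with Q = (51, 25) for the leading 1-bit.
double: tangent at (51, 25): λ = (3·51² + 52)/(2·25) ≡ 8/50. 50⁻¹ ≡ 13 (mod 59), so λ ≡ 8·13 ≡ 45.
  x = λ² - 51 - 51 = 2025 - 102 ≡ 35; y = λ·(51 - 35) - 25 ≡ 46. → (35, 46)
double: tangent at (35, 46): λ = (3·35² + 52)/(2·46) ≡ 10/33. 33⁻¹ ≡ 34 (mod 59), so λ ≡ 10·34 ≡ 45.
  x = λ² - 35 - 35 = 2025 - 70 ≡ 8; y = λ·(35 - 8) - 46 ≡ 48. → (8, 48)
add Q: (8, 48) + (51, 25). λ = (25 - 48)/(51 - 8) ≡ 36/43 mod 59. 43⁻¹ ≡ 11 (mod 59), so λ ≡ 42.
  x = λ² - 8 - 51 = 1764 - 59 ≡ 53; y = λ·(8 - 53) - 48 ≡ 9. → (53, 9)

(53, 9)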